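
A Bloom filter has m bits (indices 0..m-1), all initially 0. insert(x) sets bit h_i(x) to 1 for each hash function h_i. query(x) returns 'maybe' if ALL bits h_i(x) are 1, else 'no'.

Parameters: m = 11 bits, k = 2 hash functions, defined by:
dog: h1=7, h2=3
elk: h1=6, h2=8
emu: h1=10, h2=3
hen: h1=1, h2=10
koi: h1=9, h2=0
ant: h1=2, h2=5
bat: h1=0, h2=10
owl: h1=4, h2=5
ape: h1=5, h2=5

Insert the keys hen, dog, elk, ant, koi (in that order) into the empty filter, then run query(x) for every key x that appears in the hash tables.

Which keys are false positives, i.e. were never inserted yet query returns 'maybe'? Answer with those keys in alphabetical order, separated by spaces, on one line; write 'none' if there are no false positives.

Answer: ape bat emu

Derivation:
Start: bits=00000000000
After insert 'hen': sets bits 1 10 -> bits=01000000001
After insert 'dog': sets bits 3 7 -> bits=01010001001
After insert 'elk': sets bits 6 8 -> bits=01010011101
After insert 'ant': sets bits 2 5 -> bits=01110111101
After insert 'koi': sets bits 0 9 -> bits=11110111111
Not inserted: ape bat emu owl — query each against bits=11110111111:
query ape: checks bit5=1 (all 1) -> maybe => FALSE POSITIVE
query bat: checks bit0=1, bit10=1 (all 1) -> maybe => FALSE POSITIVE
query emu: checks bit3=1, bit10=1 (all 1) -> maybe => FALSE POSITIVE
query owl: checks bit4=0, bit5=1 (has a 0) -> no => not a false positive
False positives (alphabetical): ape bat emu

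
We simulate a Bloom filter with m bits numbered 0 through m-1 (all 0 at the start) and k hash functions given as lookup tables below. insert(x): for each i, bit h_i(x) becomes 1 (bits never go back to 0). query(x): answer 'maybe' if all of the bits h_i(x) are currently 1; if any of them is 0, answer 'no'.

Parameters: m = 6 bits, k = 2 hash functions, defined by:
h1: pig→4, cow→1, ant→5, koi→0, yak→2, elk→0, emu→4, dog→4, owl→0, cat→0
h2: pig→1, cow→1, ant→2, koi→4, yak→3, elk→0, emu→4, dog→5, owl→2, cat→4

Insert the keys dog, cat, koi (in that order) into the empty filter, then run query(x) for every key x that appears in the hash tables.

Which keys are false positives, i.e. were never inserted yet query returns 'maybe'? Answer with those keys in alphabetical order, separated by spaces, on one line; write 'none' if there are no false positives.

Start: bits=000000
After insert 'dog': sets bits 4 5 -> bits=000011
After insert 'cat': sets bits 0 4 -> bits=100011
After insert 'koi': sets bits 0 4 -> bits=100011
Not inserted: ant cow elk emu owl pig yak — query each against bits=100011:
query ant: checks bit2=0, bit5=1 (has a 0) -> no => not a false positive
query cow: checks bit1=0 (has a 0) -> no => not a false positive
query elk: checks bit0=1 (all 1) -> maybe => FALSE POSITIVE
query emu: checks bit4=1 (all 1) -> maybe => FALSE POSITIVE
query owl: checks bit0=1, bit2=0 (has a 0) -> no => not a false positive
query pig: checks bit1=0, bit4=1 (has a 0) -> no => not a false positive
query yak: checks bit2=0, bit3=0 (has a 0) -> no => not a false positive
False positives (alphabetical): elk emu

Answer: elk emu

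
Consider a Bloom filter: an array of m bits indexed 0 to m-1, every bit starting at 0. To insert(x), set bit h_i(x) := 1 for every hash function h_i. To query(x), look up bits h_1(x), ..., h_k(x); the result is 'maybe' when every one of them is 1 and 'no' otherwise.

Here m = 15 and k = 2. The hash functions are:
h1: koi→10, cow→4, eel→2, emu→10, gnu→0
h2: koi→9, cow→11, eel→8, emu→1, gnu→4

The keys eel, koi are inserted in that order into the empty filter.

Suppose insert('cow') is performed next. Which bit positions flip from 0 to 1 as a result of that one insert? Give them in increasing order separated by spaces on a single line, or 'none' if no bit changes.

Start: bits=000000000000000
After insert 'eel': sets bits 2 8 -> bits=001000001000000
After insert 'koi': sets bits 9 10 -> bits=001000001110000
insert 'cow' would touch bits 4 11; currently bit4=0, bit11=0
Bits that are 0 among those (would change 0->1): 4 11

Answer: 4 11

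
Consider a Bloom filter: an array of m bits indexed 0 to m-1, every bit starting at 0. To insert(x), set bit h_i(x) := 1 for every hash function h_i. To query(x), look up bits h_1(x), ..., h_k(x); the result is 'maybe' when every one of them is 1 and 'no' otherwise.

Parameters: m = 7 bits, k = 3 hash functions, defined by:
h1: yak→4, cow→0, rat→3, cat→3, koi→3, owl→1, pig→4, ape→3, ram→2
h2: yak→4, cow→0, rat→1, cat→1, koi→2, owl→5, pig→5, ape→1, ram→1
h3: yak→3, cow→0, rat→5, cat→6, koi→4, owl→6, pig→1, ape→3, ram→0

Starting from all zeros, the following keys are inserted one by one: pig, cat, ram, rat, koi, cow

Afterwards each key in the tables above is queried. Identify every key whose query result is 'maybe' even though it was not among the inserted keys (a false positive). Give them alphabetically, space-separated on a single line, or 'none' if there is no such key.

Start: bits=0000000
After insert 'pig': sets bits 1 4 5 -> bits=0100110
After insert 'cat': sets bits 1 3 6 -> bits=0101111
After insert 'ram': sets bits 0 1 2 -> bits=1111111
After insert 'rat': sets bits 1 3 5 -> bits=1111111
After insert 'koi': sets bits 2 3 4 -> bits=1111111
After insert 'cow': sets bits 0 -> bits=1111111
Not inserted: ape owl yak — query each against bits=1111111:
query ape: checks bit1=1, bit3=1 (all 1) -> maybe => FALSE POSITIVE
query owl: checks bit1=1, bit5=1, bit6=1 (all 1) -> maybe => FALSE POSITIVE
query yak: checks bit3=1, bit4=1 (all 1) -> maybe => FALSE POSITIVE
False positives (alphabetical): ape owl yak

Answer: ape owl yak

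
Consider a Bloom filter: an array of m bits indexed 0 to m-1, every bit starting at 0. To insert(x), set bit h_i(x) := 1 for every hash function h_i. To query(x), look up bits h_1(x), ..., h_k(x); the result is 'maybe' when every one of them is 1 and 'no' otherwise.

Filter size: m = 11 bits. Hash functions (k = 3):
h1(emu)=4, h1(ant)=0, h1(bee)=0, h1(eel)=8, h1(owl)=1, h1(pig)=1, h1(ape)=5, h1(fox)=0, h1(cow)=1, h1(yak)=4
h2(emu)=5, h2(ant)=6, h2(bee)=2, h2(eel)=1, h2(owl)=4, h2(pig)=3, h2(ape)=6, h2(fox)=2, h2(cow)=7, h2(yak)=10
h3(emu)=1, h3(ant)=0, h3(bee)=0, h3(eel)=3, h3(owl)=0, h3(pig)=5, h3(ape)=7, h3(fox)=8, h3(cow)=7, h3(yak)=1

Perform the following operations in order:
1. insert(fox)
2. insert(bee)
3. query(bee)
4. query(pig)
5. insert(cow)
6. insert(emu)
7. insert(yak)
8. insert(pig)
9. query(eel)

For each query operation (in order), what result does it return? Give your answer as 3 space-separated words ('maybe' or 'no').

Answer: maybe no maybe

Derivation:
Start: bits=00000000000
Op 1: insert fox -> sets bits 0 2 8 -> bits=10100000100
Op 2: insert bee -> sets bits 0 2 -> bits=10100000100
Op 3: query bee -> checks bit0=1, bit2=1 (all 1) -> maybe
Op 4: query pig -> checks bit1=0, bit3=0, bit5=0 (has a 0) -> no
Op 5: insert cow -> sets bits 1 7 -> bits=11100001100
Op 6: insert emu -> sets bits 1 4 5 -> bits=11101101100
Op 7: insert yak -> sets bits 1 4 10 -> bits=11101101101
Op 8: insert pig -> sets bits 1 3 5 -> bits=11111101101
Op 9: query eel -> checks bit1=1, bit3=1, bit8=1 (all 1) -> maybe
Query results in order: maybe no maybe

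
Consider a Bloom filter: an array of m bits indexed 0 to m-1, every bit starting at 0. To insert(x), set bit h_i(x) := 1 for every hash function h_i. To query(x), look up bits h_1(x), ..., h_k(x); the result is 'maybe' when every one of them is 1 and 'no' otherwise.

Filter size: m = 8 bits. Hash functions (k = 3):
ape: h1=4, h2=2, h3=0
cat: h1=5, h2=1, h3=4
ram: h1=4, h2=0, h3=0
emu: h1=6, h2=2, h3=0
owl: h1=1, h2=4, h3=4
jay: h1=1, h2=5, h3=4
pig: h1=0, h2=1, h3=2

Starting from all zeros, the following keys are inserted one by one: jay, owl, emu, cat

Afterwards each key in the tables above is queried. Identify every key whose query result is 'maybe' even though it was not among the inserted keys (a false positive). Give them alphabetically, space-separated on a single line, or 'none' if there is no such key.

Answer: ape pig ram

Derivation:
Start: bits=00000000
After insert 'jay': sets bits 1 4 5 -> bits=01001100
After insert 'owl': sets bits 1 4 -> bits=01001100
After insert 'emu': sets bits 0 2 6 -> bits=11101110
After insert 'cat': sets bits 1 4 5 -> bits=11101110
Not inserted: ape pig ram — query each against bits=11101110:
query ape: checks bit0=1, bit2=1, bit4=1 (all 1) -> maybe => FALSE POSITIVE
query pig: checks bit0=1, bit1=1, bit2=1 (all 1) -> maybe => FALSE POSITIVE
query ram: checks bit0=1, bit4=1 (all 1) -> maybe => FALSE POSITIVE
False positives (alphabetical): ape pig ram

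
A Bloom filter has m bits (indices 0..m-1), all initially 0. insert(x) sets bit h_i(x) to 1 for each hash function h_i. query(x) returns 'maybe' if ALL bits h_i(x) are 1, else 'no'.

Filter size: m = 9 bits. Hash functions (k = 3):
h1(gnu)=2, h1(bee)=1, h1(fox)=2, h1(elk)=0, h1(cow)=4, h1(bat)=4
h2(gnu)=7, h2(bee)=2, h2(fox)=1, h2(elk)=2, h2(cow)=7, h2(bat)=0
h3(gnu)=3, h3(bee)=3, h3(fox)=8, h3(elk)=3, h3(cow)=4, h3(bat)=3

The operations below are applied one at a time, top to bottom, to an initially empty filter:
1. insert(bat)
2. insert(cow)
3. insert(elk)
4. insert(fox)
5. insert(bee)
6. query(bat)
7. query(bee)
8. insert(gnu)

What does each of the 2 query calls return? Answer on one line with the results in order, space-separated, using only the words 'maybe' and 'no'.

Answer: maybe maybe

Derivation:
Start: bits=000000000
Op 1: insert bat -> sets bits 0 3 4 -> bits=100110000
Op 2: insert cow -> sets bits 4 7 -> bits=100110010
Op 3: insert elk -> sets bits 0 2 3 -> bits=101110010
Op 4: insert fox -> sets bits 1 2 8 -> bits=111110011
Op 5: insert bee -> sets bits 1 2 3 -> bits=111110011
Op 6: query bat -> checks bit0=1, bit3=1, bit4=1 (all 1) -> maybe
Op 7: query bee -> checks bit1=1, bit2=1, bit3=1 (all 1) -> maybe
Op 8: insert gnu -> sets bits 2 3 7 -> bits=111110011
Query results in order: maybe maybe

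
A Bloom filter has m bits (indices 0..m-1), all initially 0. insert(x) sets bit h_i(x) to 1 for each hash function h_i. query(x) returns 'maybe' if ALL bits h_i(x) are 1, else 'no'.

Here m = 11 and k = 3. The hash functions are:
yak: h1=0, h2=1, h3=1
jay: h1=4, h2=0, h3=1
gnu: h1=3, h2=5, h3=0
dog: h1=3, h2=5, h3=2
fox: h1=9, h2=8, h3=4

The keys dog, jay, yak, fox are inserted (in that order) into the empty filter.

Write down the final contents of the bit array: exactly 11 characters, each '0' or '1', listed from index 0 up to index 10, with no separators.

Answer: 11111100110

Derivation:
Start: bits=00000000000
After insert 'dog': sets bits 2 3 5 -> bits=00110100000
After insert 'jay': sets bits 0 1 4 -> bits=11111100000
After insert 'yak': sets bits 0 1 -> bits=11111100000
After insert 'fox': sets bits 4 8 9 -> bits=11111100110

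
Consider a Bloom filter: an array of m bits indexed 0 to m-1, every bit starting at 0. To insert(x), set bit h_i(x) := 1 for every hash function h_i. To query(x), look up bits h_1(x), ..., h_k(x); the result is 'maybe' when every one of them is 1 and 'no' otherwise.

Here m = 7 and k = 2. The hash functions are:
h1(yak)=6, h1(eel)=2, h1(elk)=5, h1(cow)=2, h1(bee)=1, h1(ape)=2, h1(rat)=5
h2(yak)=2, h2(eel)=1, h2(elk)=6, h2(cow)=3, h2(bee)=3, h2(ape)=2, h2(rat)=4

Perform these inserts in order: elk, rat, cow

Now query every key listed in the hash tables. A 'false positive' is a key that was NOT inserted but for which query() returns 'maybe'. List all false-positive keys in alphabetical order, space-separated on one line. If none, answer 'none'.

Start: bits=0000000
After insert 'elk': sets bits 5 6 -> bits=0000011
After insert 'rat': sets bits 4 5 -> bits=0000111
After insert 'cow': sets bits 2 3 -> bits=0011111
Not inserted: ape bee eel yak — query each against bits=0011111:
query ape: checks bit2=1 (all 1) -> maybe => FALSE POSITIVE
query bee: checks bit1=0, bit3=1 (has a 0) -> no => not a false positive
query eel: checks bit1=0, bit2=1 (has a 0) -> no => not a false positive
query yak: checks bit2=1, bit6=1 (all 1) -> maybe => FALSE POSITIVE
False positives (alphabetical): ape yak

Answer: ape yak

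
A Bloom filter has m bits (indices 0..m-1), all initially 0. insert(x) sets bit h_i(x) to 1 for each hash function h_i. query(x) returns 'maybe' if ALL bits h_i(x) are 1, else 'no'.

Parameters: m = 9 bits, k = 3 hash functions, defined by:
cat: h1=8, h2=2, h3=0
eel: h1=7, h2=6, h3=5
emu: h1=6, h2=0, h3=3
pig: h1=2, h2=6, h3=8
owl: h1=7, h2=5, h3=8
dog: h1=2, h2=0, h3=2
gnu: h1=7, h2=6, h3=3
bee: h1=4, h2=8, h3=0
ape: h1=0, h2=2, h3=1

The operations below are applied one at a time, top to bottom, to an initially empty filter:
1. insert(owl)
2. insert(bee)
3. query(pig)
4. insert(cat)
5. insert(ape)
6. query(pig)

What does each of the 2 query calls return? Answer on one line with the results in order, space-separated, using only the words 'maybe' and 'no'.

Start: bits=000000000
Op 1: insert owl -> sets bits 5 7 8 -> bits=000001011
Op 2: insert bee -> sets bits 0 4 8 -> bits=100011011
Op 3: query pig -> checks bit2=0, bit6=0, bit8=1 (has a 0) -> no
Op 4: insert cat -> sets bits 0 2 8 -> bits=101011011
Op 5: insert ape -> sets bits 0 1 2 -> bits=111011011
Op 6: query pig -> checks bit2=1, bit6=0, bit8=1 (has a 0) -> no
Query results in order: no no

Answer: no no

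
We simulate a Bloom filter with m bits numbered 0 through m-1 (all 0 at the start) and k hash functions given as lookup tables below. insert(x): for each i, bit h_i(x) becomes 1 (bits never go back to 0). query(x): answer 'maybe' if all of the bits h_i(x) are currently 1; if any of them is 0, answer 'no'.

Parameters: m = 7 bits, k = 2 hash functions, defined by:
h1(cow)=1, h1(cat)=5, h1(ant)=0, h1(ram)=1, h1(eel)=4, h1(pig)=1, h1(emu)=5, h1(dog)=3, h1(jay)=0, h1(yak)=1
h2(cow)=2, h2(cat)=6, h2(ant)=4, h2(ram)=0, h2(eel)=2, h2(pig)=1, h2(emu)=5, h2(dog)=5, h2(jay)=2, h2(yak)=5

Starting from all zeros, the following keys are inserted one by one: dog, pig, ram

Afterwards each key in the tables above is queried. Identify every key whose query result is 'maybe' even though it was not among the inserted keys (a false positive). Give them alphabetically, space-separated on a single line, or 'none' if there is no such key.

Answer: emu yak

Derivation:
Start: bits=0000000
After insert 'dog': sets bits 3 5 -> bits=0001010
After insert 'pig': sets bits 1 -> bits=0101010
After insert 'ram': sets bits 0 1 -> bits=1101010
Not inserted: ant cat cow eel emu jay yak — query each against bits=1101010:
query ant: checks bit0=1, bit4=0 (has a 0) -> no => not a false positive
query cat: checks bit5=1, bit6=0 (has a 0) -> no => not a false positive
query cow: checks bit1=1, bit2=0 (has a 0) -> no => not a false positive
query eel: checks bit2=0, bit4=0 (has a 0) -> no => not a false positive
query emu: checks bit5=1 (all 1) -> maybe => FALSE POSITIVE
query jay: checks bit0=1, bit2=0 (has a 0) -> no => not a false positive
query yak: checks bit1=1, bit5=1 (all 1) -> maybe => FALSE POSITIVE
False positives (alphabetical): emu yak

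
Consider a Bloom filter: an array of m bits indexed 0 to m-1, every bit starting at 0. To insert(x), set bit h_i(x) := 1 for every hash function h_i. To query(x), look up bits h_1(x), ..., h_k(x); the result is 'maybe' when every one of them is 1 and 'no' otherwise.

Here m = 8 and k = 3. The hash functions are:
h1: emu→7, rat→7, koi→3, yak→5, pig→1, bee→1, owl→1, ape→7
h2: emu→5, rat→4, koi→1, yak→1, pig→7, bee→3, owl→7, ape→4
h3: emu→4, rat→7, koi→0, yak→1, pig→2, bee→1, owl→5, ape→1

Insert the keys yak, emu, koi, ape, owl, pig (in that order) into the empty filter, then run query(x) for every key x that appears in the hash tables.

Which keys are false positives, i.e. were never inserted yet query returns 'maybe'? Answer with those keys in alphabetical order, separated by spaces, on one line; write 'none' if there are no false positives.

Start: bits=00000000
After insert 'yak': sets bits 1 5 -> bits=01000100
After insert 'emu': sets bits 4 5 7 -> bits=01001101
After insert 'koi': sets bits 0 1 3 -> bits=11011101
After insert 'ape': sets bits 1 4 7 -> bits=11011101
After insert 'owl': sets bits 1 5 7 -> bits=11011101
After insert 'pig': sets bits 1 2 7 -> bits=11111101
Not inserted: bee rat — query each against bits=11111101:
query bee: checks bit1=1, bit3=1 (all 1) -> maybe => FALSE POSITIVE
query rat: checks bit4=1, bit7=1 (all 1) -> maybe => FALSE POSITIVE
False positives (alphabetical): bee rat

Answer: bee rat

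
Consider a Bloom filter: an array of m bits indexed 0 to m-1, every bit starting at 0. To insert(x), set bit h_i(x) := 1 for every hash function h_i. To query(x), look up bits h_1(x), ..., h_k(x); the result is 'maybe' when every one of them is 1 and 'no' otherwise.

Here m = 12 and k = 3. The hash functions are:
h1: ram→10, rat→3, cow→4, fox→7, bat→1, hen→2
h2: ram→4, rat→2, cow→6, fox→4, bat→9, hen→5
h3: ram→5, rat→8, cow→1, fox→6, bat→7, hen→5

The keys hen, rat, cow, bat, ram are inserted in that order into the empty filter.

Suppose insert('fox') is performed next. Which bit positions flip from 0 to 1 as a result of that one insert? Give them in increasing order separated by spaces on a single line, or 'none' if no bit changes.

Answer: none

Derivation:
Start: bits=000000000000
After insert 'hen': sets bits 2 5 -> bits=001001000000
After insert 'rat': sets bits 2 3 8 -> bits=001101001000
After insert 'cow': sets bits 1 4 6 -> bits=011111101000
After insert 'bat': sets bits 1 7 9 -> bits=011111111100
After insert 'ram': sets bits 4 5 10 -> bits=011111111110
insert 'fox' would touch bits 4 6 7; currently bit4=1, bit6=1, bit7=1
Bits that are 0 among those (would change 0->1): none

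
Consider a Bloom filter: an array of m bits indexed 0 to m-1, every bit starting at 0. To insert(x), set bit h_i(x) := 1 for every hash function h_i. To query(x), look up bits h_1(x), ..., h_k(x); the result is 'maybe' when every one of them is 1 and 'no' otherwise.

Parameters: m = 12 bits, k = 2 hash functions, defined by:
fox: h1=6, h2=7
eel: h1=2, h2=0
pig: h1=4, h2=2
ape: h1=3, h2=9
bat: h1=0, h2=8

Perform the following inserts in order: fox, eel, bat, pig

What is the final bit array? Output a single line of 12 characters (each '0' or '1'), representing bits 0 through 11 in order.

Start: bits=000000000000
After insert 'fox': sets bits 6 7 -> bits=000000110000
After insert 'eel': sets bits 0 2 -> bits=101000110000
After insert 'bat': sets bits 0 8 -> bits=101000111000
After insert 'pig': sets bits 2 4 -> bits=101010111000

Answer: 101010111000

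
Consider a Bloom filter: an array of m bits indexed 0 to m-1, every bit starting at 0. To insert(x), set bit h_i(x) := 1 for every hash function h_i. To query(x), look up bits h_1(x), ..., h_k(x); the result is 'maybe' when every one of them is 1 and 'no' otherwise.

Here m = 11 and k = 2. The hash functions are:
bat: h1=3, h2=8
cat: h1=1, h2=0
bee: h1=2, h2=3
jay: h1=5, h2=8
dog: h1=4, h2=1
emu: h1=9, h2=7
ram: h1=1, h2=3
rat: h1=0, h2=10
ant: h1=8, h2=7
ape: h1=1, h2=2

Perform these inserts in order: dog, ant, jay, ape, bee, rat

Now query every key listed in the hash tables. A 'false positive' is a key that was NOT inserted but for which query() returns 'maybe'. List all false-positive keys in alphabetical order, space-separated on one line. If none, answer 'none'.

Start: bits=00000000000
After insert 'dog': sets bits 1 4 -> bits=01001000000
After insert 'ant': sets bits 7 8 -> bits=01001001100
After insert 'jay': sets bits 5 8 -> bits=01001101100
After insert 'ape': sets bits 1 2 -> bits=01101101100
After insert 'bee': sets bits 2 3 -> bits=01111101100
After insert 'rat': sets bits 0 10 -> bits=11111101101
Not inserted: bat cat emu ram — query each against bits=11111101101:
query bat: checks bit3=1, bit8=1 (all 1) -> maybe => FALSE POSITIVE
query cat: checks bit0=1, bit1=1 (all 1) -> maybe => FALSE POSITIVE
query emu: checks bit7=1, bit9=0 (has a 0) -> no => not a false positive
query ram: checks bit1=1, bit3=1 (all 1) -> maybe => FALSE POSITIVE
False positives (alphabetical): bat cat ram

Answer: bat cat ram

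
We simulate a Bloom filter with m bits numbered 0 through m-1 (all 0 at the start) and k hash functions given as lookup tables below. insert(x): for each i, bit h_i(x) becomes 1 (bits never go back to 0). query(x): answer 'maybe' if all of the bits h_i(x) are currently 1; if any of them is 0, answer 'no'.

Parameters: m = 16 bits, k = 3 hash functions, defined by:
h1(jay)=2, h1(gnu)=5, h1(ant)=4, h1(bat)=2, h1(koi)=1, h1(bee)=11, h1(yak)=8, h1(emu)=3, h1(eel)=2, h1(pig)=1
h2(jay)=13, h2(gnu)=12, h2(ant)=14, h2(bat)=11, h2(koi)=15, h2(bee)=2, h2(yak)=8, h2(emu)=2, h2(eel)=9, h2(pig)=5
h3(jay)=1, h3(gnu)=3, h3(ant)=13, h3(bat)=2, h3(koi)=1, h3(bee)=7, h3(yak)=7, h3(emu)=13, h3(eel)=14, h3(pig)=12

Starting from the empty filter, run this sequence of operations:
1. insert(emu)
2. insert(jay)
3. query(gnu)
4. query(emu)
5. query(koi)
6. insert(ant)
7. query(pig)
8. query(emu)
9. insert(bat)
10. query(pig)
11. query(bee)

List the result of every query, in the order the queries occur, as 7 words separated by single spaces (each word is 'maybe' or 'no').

Answer: no maybe no no maybe no no

Derivation:
Start: bits=0000000000000000
Op 1: insert emu -> sets bits 2 3 13 -> bits=0011000000000100
Op 2: insert jay -> sets bits 1 2 13 -> bits=0111000000000100
Op 3: query gnu -> checks bit3=1, bit5=0, bit12=0 (has a 0) -> no
Op 4: query emu -> checks bit2=1, bit3=1, bit13=1 (all 1) -> maybe
Op 5: query koi -> checks bit1=1, bit15=0 (has a 0) -> no
Op 6: insert ant -> sets bits 4 13 14 -> bits=0111100000000110
Op 7: query pig -> checks bit1=1, bit5=0, bit12=0 (has a 0) -> no
Op 8: query emu -> checks bit2=1, bit3=1, bit13=1 (all 1) -> maybe
Op 9: insert bat -> sets bits 2 11 -> bits=0111100000010110
Op 10: query pig -> checks bit1=1, bit5=0, bit12=0 (has a 0) -> no
Op 11: query bee -> checks bit2=1, bit7=0, bit11=1 (has a 0) -> no
Query results in order: no maybe no no maybe no no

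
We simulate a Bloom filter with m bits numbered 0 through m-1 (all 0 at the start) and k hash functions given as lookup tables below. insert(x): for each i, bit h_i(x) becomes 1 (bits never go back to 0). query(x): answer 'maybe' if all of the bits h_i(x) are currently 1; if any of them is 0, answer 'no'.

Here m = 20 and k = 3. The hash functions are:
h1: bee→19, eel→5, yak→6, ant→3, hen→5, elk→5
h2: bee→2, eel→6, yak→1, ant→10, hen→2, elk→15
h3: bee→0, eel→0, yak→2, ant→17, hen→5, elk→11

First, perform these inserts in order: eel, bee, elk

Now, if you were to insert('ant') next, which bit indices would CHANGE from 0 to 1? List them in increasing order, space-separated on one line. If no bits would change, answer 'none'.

Start: bits=00000000000000000000
After insert 'eel': sets bits 0 5 6 -> bits=10000110000000000000
After insert 'bee': sets bits 0 2 19 -> bits=10100110000000000001
After insert 'elk': sets bits 5 11 15 -> bits=10100110000100010001
insert 'ant' would touch bits 3 10 17; currently bit3=0, bit10=0, bit17=0
Bits that are 0 among those (would change 0->1): 3 10 17

Answer: 3 10 17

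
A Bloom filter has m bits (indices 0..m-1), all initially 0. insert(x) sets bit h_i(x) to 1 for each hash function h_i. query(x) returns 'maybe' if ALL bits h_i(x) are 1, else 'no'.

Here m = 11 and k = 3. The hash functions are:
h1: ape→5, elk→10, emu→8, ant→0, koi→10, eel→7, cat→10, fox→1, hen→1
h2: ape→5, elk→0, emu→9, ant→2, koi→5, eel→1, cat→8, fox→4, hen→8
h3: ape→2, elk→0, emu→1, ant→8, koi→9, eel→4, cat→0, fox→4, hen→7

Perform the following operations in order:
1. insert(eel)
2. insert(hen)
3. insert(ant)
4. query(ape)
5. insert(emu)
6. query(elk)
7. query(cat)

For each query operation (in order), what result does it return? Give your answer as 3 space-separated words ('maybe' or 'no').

Answer: no no no

Derivation:
Start: bits=00000000000
Op 1: insert eel -> sets bits 1 4 7 -> bits=01001001000
Op 2: insert hen -> sets bits 1 7 8 -> bits=01001001100
Op 3: insert ant -> sets bits 0 2 8 -> bits=11101001100
Op 4: query ape -> checks bit2=1, bit5=0 (has a 0) -> no
Op 5: insert emu -> sets bits 1 8 9 -> bits=11101001110
Op 6: query elk -> checks bit0=1, bit10=0 (has a 0) -> no
Op 7: query cat -> checks bit0=1, bit8=1, bit10=0 (has a 0) -> no
Query results in order: no no no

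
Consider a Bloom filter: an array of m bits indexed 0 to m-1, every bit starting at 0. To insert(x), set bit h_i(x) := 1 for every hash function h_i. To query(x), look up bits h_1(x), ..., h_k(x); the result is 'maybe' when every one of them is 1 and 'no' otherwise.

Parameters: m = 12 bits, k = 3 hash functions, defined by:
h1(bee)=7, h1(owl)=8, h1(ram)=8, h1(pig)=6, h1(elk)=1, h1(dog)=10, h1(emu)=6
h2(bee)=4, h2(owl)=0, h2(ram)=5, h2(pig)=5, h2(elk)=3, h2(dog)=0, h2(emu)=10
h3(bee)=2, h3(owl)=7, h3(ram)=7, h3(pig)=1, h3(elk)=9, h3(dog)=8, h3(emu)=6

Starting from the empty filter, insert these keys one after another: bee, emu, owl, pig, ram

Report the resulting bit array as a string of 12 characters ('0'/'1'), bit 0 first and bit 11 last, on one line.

Answer: 111011111010

Derivation:
Start: bits=000000000000
After insert 'bee': sets bits 2 4 7 -> bits=001010010000
After insert 'emu': sets bits 6 10 -> bits=001010110010
After insert 'owl': sets bits 0 7 8 -> bits=101010111010
After insert 'pig': sets bits 1 5 6 -> bits=111011111010
After insert 'ram': sets bits 5 7 8 -> bits=111011111010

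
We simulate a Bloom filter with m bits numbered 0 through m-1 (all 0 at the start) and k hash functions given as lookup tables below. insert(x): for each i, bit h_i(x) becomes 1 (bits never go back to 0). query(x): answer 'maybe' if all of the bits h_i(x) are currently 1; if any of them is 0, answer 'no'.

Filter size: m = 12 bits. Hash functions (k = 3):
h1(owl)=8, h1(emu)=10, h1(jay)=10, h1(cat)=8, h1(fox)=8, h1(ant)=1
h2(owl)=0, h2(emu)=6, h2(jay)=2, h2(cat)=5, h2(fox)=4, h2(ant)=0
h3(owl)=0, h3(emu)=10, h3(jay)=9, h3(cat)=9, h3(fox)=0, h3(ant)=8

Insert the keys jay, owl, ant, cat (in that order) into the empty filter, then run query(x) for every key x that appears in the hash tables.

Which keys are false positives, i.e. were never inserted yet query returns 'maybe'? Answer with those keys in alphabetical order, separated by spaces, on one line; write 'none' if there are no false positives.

Start: bits=000000000000
After insert 'jay': sets bits 2 9 10 -> bits=001000000110
After insert 'owl': sets bits 0 8 -> bits=101000001110
After insert 'ant': sets bits 0 1 8 -> bits=111000001110
After insert 'cat': sets bits 5 8 9 -> bits=111001001110
Not inserted: emu fox — query each against bits=111001001110:
query emu: checks bit6=0, bit10=1 (has a 0) -> no => not a false positive
query fox: checks bit0=1, bit4=0, bit8=1 (has a 0) -> no => not a false positive
False positives (alphabetical): none

Answer: none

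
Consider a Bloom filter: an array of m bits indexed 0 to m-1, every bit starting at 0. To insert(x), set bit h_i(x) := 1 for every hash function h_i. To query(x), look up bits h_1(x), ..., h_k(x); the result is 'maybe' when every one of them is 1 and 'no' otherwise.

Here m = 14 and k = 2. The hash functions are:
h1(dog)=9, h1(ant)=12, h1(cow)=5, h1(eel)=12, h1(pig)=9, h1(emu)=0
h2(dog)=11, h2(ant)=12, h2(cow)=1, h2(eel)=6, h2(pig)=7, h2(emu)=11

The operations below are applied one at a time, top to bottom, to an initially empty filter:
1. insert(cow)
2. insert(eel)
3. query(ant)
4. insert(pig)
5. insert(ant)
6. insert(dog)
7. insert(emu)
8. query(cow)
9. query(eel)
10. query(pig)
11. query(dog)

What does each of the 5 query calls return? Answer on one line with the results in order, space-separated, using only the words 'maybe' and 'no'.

Start: bits=00000000000000
Op 1: insert cow -> sets bits 1 5 -> bits=01000100000000
Op 2: insert eel -> sets bits 6 12 -> bits=01000110000010
Op 3: query ant -> checks bit12=1 (all 1) -> maybe
Op 4: insert pig -> sets bits 7 9 -> bits=01000111010010
Op 5: insert ant -> sets bits 12 -> bits=01000111010010
Op 6: insert dog -> sets bits 9 11 -> bits=01000111010110
Op 7: insert emu -> sets bits 0 11 -> bits=11000111010110
Op 8: query cow -> checks bit1=1, bit5=1 (all 1) -> maybe
Op 9: query eel -> checks bit6=1, bit12=1 (all 1) -> maybe
Op 10: query pig -> checks bit7=1, bit9=1 (all 1) -> maybe
Op 11: query dog -> checks bit9=1, bit11=1 (all 1) -> maybe
Query results in order: maybe maybe maybe maybe maybe

Answer: maybe maybe maybe maybe maybe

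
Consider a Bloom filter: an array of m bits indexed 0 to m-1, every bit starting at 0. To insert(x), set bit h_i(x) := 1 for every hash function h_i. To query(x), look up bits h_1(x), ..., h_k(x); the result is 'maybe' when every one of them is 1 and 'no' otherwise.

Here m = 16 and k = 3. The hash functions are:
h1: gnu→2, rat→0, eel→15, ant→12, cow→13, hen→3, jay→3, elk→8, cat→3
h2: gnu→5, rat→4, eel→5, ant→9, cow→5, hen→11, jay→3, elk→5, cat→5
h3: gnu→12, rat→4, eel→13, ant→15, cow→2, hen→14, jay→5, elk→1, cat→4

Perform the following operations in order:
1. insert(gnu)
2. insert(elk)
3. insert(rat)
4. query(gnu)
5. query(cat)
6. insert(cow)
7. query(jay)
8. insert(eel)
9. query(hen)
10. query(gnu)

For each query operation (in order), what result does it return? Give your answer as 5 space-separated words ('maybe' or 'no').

Start: bits=0000000000000000
Op 1: insert gnu -> sets bits 2 5 12 -> bits=0010010000001000
Op 2: insert elk -> sets bits 1 5 8 -> bits=0110010010001000
Op 3: insert rat -> sets bits 0 4 -> bits=1110110010001000
Op 4: query gnu -> checks bit2=1, bit5=1, bit12=1 (all 1) -> maybe
Op 5: query cat -> checks bit3=0, bit4=1, bit5=1 (has a 0) -> no
Op 6: insert cow -> sets bits 2 5 13 -> bits=1110110010001100
Op 7: query jay -> checks bit3=0, bit5=1 (has a 0) -> no
Op 8: insert eel -> sets bits 5 13 15 -> bits=1110110010001101
Op 9: query hen -> checks bit3=0, bit11=0, bit14=0 (has a 0) -> no
Op 10: query gnu -> checks bit2=1, bit5=1, bit12=1 (all 1) -> maybe
Query results in order: maybe no no no maybe

Answer: maybe no no no maybe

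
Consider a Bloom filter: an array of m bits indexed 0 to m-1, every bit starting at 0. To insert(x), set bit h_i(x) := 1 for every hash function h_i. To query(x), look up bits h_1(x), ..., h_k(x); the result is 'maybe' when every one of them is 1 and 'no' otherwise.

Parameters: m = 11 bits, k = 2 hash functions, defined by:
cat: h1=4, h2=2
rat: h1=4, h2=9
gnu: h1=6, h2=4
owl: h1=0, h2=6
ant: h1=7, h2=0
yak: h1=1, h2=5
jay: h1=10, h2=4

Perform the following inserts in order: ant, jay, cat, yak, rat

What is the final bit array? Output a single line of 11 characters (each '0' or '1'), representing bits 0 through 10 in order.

Start: bits=00000000000
After insert 'ant': sets bits 0 7 -> bits=10000001000
After insert 'jay': sets bits 4 10 -> bits=10001001001
After insert 'cat': sets bits 2 4 -> bits=10101001001
After insert 'yak': sets bits 1 5 -> bits=11101101001
After insert 'rat': sets bits 4 9 -> bits=11101101011

Answer: 11101101011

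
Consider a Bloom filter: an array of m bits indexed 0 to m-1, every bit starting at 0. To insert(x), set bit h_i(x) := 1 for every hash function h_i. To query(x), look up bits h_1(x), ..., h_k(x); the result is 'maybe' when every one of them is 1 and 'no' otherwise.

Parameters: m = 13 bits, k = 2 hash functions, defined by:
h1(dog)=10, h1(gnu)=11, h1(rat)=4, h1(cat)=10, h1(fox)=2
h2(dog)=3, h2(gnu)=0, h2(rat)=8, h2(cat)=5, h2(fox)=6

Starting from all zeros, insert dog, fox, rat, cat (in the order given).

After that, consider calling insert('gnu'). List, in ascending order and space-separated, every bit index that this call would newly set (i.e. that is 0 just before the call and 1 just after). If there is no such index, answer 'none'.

Answer: 0 11

Derivation:
Start: bits=0000000000000
After insert 'dog': sets bits 3 10 -> bits=0001000000100
After insert 'fox': sets bits 2 6 -> bits=0011001000100
After insert 'rat': sets bits 4 8 -> bits=0011101010100
After insert 'cat': sets bits 5 10 -> bits=0011111010100
insert 'gnu' would touch bits 0 11; currently bit0=0, bit11=0
Bits that are 0 among those (would change 0->1): 0 11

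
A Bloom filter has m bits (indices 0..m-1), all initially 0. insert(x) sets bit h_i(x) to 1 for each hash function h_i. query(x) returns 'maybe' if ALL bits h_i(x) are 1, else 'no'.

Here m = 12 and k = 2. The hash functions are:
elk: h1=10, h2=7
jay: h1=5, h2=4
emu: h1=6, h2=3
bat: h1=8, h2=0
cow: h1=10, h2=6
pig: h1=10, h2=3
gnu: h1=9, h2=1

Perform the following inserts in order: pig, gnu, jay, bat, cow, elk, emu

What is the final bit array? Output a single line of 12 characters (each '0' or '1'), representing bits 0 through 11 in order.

Start: bits=000000000000
After insert 'pig': sets bits 3 10 -> bits=000100000010
After insert 'gnu': sets bits 1 9 -> bits=010100000110
After insert 'jay': sets bits 4 5 -> bits=010111000110
After insert 'bat': sets bits 0 8 -> bits=110111001110
After insert 'cow': sets bits 6 10 -> bits=110111101110
After insert 'elk': sets bits 7 10 -> bits=110111111110
After insert 'emu': sets bits 3 6 -> bits=110111111110

Answer: 110111111110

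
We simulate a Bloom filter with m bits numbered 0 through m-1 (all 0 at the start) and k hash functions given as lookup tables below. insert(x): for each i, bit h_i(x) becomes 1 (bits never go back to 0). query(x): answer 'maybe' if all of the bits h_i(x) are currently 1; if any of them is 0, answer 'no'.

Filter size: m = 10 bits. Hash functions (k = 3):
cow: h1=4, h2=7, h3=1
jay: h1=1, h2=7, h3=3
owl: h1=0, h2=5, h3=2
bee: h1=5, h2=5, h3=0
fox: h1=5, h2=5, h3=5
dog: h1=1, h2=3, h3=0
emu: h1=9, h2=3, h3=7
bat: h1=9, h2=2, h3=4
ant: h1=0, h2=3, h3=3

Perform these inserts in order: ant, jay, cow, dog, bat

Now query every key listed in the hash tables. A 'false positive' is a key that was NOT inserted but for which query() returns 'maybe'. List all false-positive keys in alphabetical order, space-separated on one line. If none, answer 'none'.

Answer: emu

Derivation:
Start: bits=0000000000
After insert 'ant': sets bits 0 3 -> bits=1001000000
After insert 'jay': sets bits 1 3 7 -> bits=1101000100
After insert 'cow': sets bits 1 4 7 -> bits=1101100100
After insert 'dog': sets bits 0 1 3 -> bits=1101100100
After insert 'bat': sets bits 2 4 9 -> bits=1111100101
Not inserted: bee emu fox owl — query each against bits=1111100101:
query bee: checks bit0=1, bit5=0 (has a 0) -> no => not a false positive
query emu: checks bit3=1, bit7=1, bit9=1 (all 1) -> maybe => FALSE POSITIVE
query fox: checks bit5=0 (has a 0) -> no => not a false positive
query owl: checks bit0=1, bit2=1, bit5=0 (has a 0) -> no => not a false positive
False positives (alphabetical): emu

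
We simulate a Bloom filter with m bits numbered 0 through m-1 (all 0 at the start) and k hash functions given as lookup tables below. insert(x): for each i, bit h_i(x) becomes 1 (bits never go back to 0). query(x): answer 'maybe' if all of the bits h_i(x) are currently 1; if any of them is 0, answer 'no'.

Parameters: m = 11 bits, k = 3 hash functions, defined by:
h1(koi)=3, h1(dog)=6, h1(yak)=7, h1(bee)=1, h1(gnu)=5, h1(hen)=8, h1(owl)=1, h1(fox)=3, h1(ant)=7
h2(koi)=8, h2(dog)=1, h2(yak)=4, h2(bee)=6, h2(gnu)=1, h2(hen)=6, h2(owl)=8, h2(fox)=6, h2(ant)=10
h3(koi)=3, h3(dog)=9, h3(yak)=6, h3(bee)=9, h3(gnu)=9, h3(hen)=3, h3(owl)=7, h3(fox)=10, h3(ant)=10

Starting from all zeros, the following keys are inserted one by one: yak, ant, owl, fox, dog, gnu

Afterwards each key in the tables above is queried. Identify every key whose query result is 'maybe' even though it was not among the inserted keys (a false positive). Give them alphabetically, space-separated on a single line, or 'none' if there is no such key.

Answer: bee hen koi

Derivation:
Start: bits=00000000000
After insert 'yak': sets bits 4 6 7 -> bits=00001011000
After insert 'ant': sets bits 7 10 -> bits=00001011001
After insert 'owl': sets bits 1 7 8 -> bits=01001011101
After insert 'fox': sets bits 3 6 10 -> bits=01011011101
After insert 'dog': sets bits 1 6 9 -> bits=01011011111
After insert 'gnu': sets bits 1 5 9 -> bits=01011111111
Not inserted: bee hen koi — query each against bits=01011111111:
query bee: checks bit1=1, bit6=1, bit9=1 (all 1) -> maybe => FALSE POSITIVE
query hen: checks bit3=1, bit6=1, bit8=1 (all 1) -> maybe => FALSE POSITIVE
query koi: checks bit3=1, bit8=1 (all 1) -> maybe => FALSE POSITIVE
False positives (alphabetical): bee hen koi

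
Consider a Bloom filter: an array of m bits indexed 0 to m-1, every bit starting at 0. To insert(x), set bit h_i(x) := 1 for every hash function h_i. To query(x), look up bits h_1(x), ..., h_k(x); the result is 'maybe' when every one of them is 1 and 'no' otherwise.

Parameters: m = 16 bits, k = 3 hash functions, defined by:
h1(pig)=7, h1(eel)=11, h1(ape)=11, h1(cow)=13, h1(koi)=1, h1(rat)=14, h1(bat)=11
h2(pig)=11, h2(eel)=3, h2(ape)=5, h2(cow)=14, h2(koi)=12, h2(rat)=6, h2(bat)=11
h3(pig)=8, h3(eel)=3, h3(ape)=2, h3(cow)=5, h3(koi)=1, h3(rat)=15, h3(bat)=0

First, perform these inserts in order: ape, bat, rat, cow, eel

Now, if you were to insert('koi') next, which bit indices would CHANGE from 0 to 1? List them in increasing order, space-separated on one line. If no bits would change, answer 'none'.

Answer: 1 12

Derivation:
Start: bits=0000000000000000
After insert 'ape': sets bits 2 5 11 -> bits=0010010000010000
After insert 'bat': sets bits 0 11 -> bits=1010010000010000
After insert 'rat': sets bits 6 14 15 -> bits=1010011000010011
After insert 'cow': sets bits 5 13 14 -> bits=1010011000010111
After insert 'eel': sets bits 3 11 -> bits=1011011000010111
insert 'koi' would touch bits 1 12; currently bit1=0, bit12=0
Bits that are 0 among those (would change 0->1): 1 12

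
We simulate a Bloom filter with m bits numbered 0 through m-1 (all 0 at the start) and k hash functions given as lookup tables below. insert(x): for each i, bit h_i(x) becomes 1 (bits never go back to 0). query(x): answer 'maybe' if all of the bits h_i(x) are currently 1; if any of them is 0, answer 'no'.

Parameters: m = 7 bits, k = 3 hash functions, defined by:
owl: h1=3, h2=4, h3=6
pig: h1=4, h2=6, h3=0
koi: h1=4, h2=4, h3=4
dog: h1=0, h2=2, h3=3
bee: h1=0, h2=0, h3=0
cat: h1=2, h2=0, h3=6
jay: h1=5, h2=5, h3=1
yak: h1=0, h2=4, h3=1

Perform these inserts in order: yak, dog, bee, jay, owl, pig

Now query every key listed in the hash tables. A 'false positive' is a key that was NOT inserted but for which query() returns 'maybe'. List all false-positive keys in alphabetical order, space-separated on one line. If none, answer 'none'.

Answer: cat koi

Derivation:
Start: bits=0000000
After insert 'yak': sets bits 0 1 4 -> bits=1100100
After insert 'dog': sets bits 0 2 3 -> bits=1111100
After insert 'bee': sets bits 0 -> bits=1111100
After insert 'jay': sets bits 1 5 -> bits=1111110
After insert 'owl': sets bits 3 4 6 -> bits=1111111
After insert 'pig': sets bits 0 4 6 -> bits=1111111
Not inserted: cat koi — query each against bits=1111111:
query cat: checks bit0=1, bit2=1, bit6=1 (all 1) -> maybe => FALSE POSITIVE
query koi: checks bit4=1 (all 1) -> maybe => FALSE POSITIVE
False positives (alphabetical): cat koi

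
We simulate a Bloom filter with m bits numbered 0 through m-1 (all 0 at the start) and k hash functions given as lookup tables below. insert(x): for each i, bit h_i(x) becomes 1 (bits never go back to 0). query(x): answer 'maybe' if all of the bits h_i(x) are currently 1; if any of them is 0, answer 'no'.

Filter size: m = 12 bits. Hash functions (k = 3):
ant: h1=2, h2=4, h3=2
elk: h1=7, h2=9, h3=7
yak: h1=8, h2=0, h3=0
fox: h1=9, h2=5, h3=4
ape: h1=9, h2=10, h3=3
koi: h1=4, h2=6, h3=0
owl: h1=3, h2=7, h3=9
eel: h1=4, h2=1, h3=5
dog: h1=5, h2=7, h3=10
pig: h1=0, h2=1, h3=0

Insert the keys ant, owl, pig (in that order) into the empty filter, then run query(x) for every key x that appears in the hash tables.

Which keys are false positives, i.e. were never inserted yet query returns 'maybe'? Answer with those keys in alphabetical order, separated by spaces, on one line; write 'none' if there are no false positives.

Answer: elk

Derivation:
Start: bits=000000000000
After insert 'ant': sets bits 2 4 -> bits=001010000000
After insert 'owl': sets bits 3 7 9 -> bits=001110010100
After insert 'pig': sets bits 0 1 -> bits=111110010100
Not inserted: ape dog eel elk fox koi yak — query each against bits=111110010100:
query ape: checks bit3=1, bit9=1, bit10=0 (has a 0) -> no => not a false positive
query dog: checks bit5=0, bit7=1, bit10=0 (has a 0) -> no => not a false positive
query eel: checks bit1=1, bit4=1, bit5=0 (has a 0) -> no => not a false positive
query elk: checks bit7=1, bit9=1 (all 1) -> maybe => FALSE POSITIVE
query fox: checks bit4=1, bit5=0, bit9=1 (has a 0) -> no => not a false positive
query koi: checks bit0=1, bit4=1, bit6=0 (has a 0) -> no => not a false positive
query yak: checks bit0=1, bit8=0 (has a 0) -> no => not a false positive
False positives (alphabetical): elk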